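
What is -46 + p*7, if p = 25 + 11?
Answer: 206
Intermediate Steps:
p = 36
-46 + p*7 = -46 + 36*7 = -46 + 252 = 206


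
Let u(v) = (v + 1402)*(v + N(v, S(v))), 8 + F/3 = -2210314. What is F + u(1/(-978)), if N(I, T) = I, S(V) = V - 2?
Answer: -3171207812927/478242 ≈ -6.6310e+6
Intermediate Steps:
F = -6630966 (F = -24 + 3*(-2210314) = -24 - 6630942 = -6630966)
S(V) = -2 + V
u(v) = 2*v*(1402 + v) (u(v) = (v + 1402)*(v + v) = (1402 + v)*(2*v) = 2*v*(1402 + v))
F + u(1/(-978)) = -6630966 + 2*(1402 + 1/(-978))/(-978) = -6630966 + 2*(-1/978)*(1402 - 1/978) = -6630966 + 2*(-1/978)*(1371155/978) = -6630966 - 1371155/478242 = -3171207812927/478242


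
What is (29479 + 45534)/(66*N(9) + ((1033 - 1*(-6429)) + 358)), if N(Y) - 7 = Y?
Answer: 75013/8876 ≈ 8.4512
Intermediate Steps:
N(Y) = 7 + Y
(29479 + 45534)/(66*N(9) + ((1033 - 1*(-6429)) + 358)) = (29479 + 45534)/(66*(7 + 9) + ((1033 - 1*(-6429)) + 358)) = 75013/(66*16 + ((1033 + 6429) + 358)) = 75013/(1056 + (7462 + 358)) = 75013/(1056 + 7820) = 75013/8876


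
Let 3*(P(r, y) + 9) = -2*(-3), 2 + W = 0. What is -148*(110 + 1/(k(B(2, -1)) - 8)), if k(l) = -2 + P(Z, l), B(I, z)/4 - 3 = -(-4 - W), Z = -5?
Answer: -276612/17 ≈ -16271.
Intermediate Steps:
W = -2 (W = -2 + 0 = -2)
B(I, z) = 20 (B(I, z) = 12 + 4*(-(-4 - 1*(-2))) = 12 + 4*(-(-4 + 2)) = 12 + 4*(-1*(-2)) = 12 + 4*2 = 12 + 8 = 20)
P(r, y) = -7 (P(r, y) = -9 + (-2*(-3))/3 = -9 + (⅓)*6 = -9 + 2 = -7)
k(l) = -9 (k(l) = -2 - 7 = -9)
-148*(110 + 1/(k(B(2, -1)) - 8)) = -148*(110 + 1/(-9 - 8)) = -148*(110 + 1/(-17)) = -148*(110 - 1/17) = -148*1869/17 = -276612/17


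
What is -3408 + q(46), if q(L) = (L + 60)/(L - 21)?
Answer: -85094/25 ≈ -3403.8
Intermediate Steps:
q(L) = (60 + L)/(-21 + L)
-3408 + q(46) = -3408 + (60 + 46)/(-21 + 46) = -3408 + 106/25 = -85094/25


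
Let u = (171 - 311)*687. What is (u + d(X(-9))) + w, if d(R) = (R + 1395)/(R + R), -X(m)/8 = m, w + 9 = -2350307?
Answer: -39143773/16 ≈ -2.4465e+6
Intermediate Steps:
w = -2350316 (w = -9 - 2350307 = -2350316)
X(m) = -8*m
u = -96180 (u = -140*687 = -96180)
d(R) = (1395 + R)/(2*R) (d(R) = (1395 + R)/((2*R)) = (1395 + R)*(1/(2*R)) = (1395 + R)/(2*R))
(u + d(X(-9))) + w = (-96180 + (1395 - 8*(-9))/(2*((-8*(-9))))) - 2350316 = (-96180 + (½)*(1395 + 72)/72) - 2350316 = (-96180 + (½)*(1/72)*1467) - 2350316 = (-96180 + 163/16) - 2350316 = -1538717/16 - 2350316 = -39143773/16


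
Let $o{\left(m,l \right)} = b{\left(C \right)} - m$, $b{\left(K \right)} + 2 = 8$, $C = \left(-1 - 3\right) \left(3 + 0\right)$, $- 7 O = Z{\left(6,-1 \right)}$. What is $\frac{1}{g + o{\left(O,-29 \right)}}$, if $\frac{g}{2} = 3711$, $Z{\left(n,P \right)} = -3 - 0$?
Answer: $\frac{7}{51993} \approx 0.00013463$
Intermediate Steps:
$Z{\left(n,P \right)} = -3$ ($Z{\left(n,P \right)} = -3 + 0 = -3$)
$g = 7422$ ($g = 2 \cdot 3711 = 7422$)
$O = \frac{3}{7}$ ($O = \left(- \frac{1}{7}\right) \left(-3\right) = \frac{3}{7} \approx 0.42857$)
$C = -12$ ($C = \left(-4\right) 3 = -12$)
$b{\left(K \right)} = 6$ ($b{\left(K \right)} = -2 + 8 = 6$)
$o{\left(m,l \right)} = 6 - m$
$\frac{1}{g + o{\left(O,-29 \right)}} = \frac{1}{7422 + \left(6 - \frac{3}{7}\right)} = \frac{1}{7422 + \frac{39}{7}} = \frac{1}{\frac{51993}{7}} = \frac{7}{51993}$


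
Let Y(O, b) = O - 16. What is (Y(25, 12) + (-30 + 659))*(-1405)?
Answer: -896390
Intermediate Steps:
Y(O, b) = -16 + O
(Y(25, 12) + (-30 + 659))*(-1405) = ((-16 + 25) + (-30 + 659))*(-1405) = (9 + 629)*(-1405) = 638*(-1405) = -896390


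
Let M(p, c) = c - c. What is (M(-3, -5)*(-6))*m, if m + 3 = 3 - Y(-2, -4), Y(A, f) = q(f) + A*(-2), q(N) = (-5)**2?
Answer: 0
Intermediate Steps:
M(p, c) = 0
q(N) = 25
Y(A, f) = 25 - 2*A (Y(A, f) = 25 + A*(-2) = 25 - 2*A)
m = -29 (m = -3 + (3 - (25 - 2*(-2))) = -3 + (3 - (25 + 4)) = -3 + (3 - 1*29) = -3 + (3 - 29) = -3 - 26 = -29)
(M(-3, -5)*(-6))*m = (0*(-6))*(-29) = 0*(-29) = 0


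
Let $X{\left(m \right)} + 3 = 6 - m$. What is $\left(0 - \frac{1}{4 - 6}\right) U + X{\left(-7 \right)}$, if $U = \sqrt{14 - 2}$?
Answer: $10 + \sqrt{3} \approx 11.732$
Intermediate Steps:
$U = 2 \sqrt{3}$ ($U = \sqrt{12} = 2 \sqrt{3} \approx 3.4641$)
$X{\left(m \right)} = 3 - m$ ($X{\left(m \right)} = -3 - \left(-6 + m\right) = 3 - m$)
$\left(0 - \frac{1}{4 - 6}\right) U + X{\left(-7 \right)} = \left(0 - \frac{1}{4 - 6}\right) 2 \sqrt{3} + \left(3 - -7\right) = \left(0 - \frac{1}{4 + \left(-7 + 1\right)}\right) 2 \sqrt{3} + \left(3 + 7\right) = \left(0 - \frac{1}{4 - 6}\right) 2 \sqrt{3} + 10 = \left(0 - \frac{1}{-2}\right) 2 \sqrt{3} + 10 = \left(0 - - \frac{1}{2}\right) 2 \sqrt{3} + 10 = \left(0 + \frac{1}{2}\right) 2 \sqrt{3} + 10 = \frac{2 \sqrt{3}}{2} + 10 = \sqrt{3} + 10 = 10 + \sqrt{3}$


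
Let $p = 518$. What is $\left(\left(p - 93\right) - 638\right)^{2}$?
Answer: $45369$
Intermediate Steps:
$\left(\left(p - 93\right) - 638\right)^{2} = \left(\left(518 - 93\right) - 638\right)^{2} = \left(425 - 638\right)^{2} = \left(-213\right)^{2} = 45369$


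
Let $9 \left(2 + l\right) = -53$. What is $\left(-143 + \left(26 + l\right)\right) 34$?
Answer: $- \frac{38216}{9} \approx -4246.2$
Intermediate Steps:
$l = - \frac{71}{9}$ ($l = -2 + \frac{1}{9} \left(-53\right) = -2 - \frac{53}{9} = - \frac{71}{9} \approx -7.8889$)
$\left(-143 + \left(26 + l\right)\right) 34 = \left(-143 + \left(26 - \frac{71}{9}\right)\right) 34 = \left(-143 + \frac{163}{9}\right) 34 = \left(- \frac{1124}{9}\right) 34 = - \frac{38216}{9}$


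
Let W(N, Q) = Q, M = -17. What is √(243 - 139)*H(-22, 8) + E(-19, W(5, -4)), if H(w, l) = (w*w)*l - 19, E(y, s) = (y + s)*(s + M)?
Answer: 483 + 7706*√26 ≈ 39776.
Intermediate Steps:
E(y, s) = (-17 + s)*(s + y) (E(y, s) = (y + s)*(s - 17) = (s + y)*(-17 + s) = (-17 + s)*(s + y))
H(w, l) = -19 + l*w² (H(w, l) = w²*l - 19 = l*w² - 19 = -19 + l*w²)
√(243 - 139)*H(-22, 8) + E(-19, W(5, -4)) = √(243 - 139)*(-19 + 8*(-22)²) + ((-4)² - 17*(-4) - 17*(-19) - 4*(-19)) = √104*(-19 + 8*484) + (16 + 68 + 323 + 76) = (2*√26)*(-19 + 3872) + 483 = (2*√26)*3853 + 483 = 7706*√26 + 483 = 483 + 7706*√26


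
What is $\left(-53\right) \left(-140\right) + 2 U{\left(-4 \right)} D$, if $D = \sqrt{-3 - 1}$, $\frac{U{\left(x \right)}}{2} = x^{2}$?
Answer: $7420 + 128 i \approx 7420.0 + 128.0 i$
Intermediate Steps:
$U{\left(x \right)} = 2 x^{2}$
$D = 2 i$ ($D = \sqrt{-4} = 2 i \approx 2.0 i$)
$\left(-53\right) \left(-140\right) + 2 U{\left(-4 \right)} D = \left(-53\right) \left(-140\right) + 2 \cdot 2 \left(-4\right)^{2} \cdot 2 i = 7420 + 2 \cdot 2 \cdot 16 \cdot 2 i = 7420 + 2 \cdot 32 \cdot 2 i = 7420 + 64 \cdot 2 i = 7420 + 128 i$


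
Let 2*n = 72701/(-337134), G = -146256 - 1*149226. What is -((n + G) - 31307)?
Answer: 220343438153/674268 ≈ 3.2679e+5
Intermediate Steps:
G = -295482 (G = -146256 - 149226 = -295482)
n = -72701/674268 (n = (72701/(-337134))/2 = (72701*(-1/337134))/2 = (½)*(-72701/337134) = -72701/674268 ≈ -0.10782)
-((n + G) - 31307) = -((-72701/674268 - 295482) - 31307) = -(-199234129877/674268 - 31307) = -1*(-220343438153/674268) = 220343438153/674268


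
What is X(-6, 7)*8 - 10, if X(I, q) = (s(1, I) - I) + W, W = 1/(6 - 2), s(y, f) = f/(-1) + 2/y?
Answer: 104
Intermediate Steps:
s(y, f) = -f + 2/y (s(y, f) = f*(-1) + 2/y = -f + 2/y)
W = ¼ (W = 1/4 = ¼ ≈ 0.25000)
X(I, q) = 9/4 - 2*I (X(I, q) = ((-I + 2/1) - I) + ¼ = ((-I + 2*1) - I) + ¼ = ((-I + 2) - I) + ¼ = ((2 - I) - I) + ¼ = (2 - 2*I) + ¼ = 9/4 - 2*I)
X(-6, 7)*8 - 10 = (9/4 - 2*(-6))*8 - 10 = (9/4 + 12)*8 - 10 = (57/4)*8 - 10 = 114 - 10 = 104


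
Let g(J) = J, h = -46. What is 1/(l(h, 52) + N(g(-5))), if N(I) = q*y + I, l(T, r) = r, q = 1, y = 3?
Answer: 1/50 ≈ 0.020000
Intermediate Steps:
N(I) = 3 + I (N(I) = 1*3 + I = 3 + I)
1/(l(h, 52) + N(g(-5))) = 1/(52 + (3 - 5)) = 1/(52 - 2) = 1/50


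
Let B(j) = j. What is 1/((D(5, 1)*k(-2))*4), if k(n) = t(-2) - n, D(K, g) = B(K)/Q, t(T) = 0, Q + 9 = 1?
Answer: -1/5 ≈ -0.20000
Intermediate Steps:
Q = -8 (Q = -9 + 1 = -8)
D(K, g) = -K/8 (D(K, g) = K/(-8) = K*(-1/8) = -K/8)
k(n) = -n (k(n) = 0 - n = -n)
1/((D(5, 1)*k(-2))*4) = 1/(((-1/8*5)*(-1*(-2)))*4) = 1/(-5/8*2*4) = 1/(-5/4*4) = 1/(-5) = -1/5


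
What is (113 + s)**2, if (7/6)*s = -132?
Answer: 1/49 ≈ 0.020408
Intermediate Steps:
s = -792/7 (s = (6/7)*(-132) = -792/7 ≈ -113.14)
(113 + s)**2 = (113 - 792/7)**2 = (-1/7)**2 = 1/49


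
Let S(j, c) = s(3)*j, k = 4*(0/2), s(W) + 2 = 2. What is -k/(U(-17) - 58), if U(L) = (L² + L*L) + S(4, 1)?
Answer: 0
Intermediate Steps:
s(W) = 0 (s(W) = -2 + 2 = 0)
k = 0 (k = 4*(0*(½)) = 4*0 = 0)
S(j, c) = 0 (S(j, c) = 0*j = 0)
U(L) = 2*L² (U(L) = (L² + L*L) + 0 = (L² + L²) + 0 = 2*L² + 0 = 2*L²)
-k/(U(-17) - 58) = -0/(2*(-17)² - 58) = -0/(2*289 - 58) = -0/(578 - 58) = -0/520 = -1*0 = 0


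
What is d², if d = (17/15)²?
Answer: 83521/50625 ≈ 1.6498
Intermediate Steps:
d = 289/225 (d = (17*(1/15))² = (17/15)² = 289/225 ≈ 1.2844)
d² = (289/225)² = 83521/50625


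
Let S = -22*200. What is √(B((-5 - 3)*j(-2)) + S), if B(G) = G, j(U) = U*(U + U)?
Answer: 12*I*√31 ≈ 66.813*I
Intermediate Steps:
j(U) = 2*U² (j(U) = U*(2*U) = 2*U²)
S = -4400
√(B((-5 - 3)*j(-2)) + S) = √((-5 - 3)*(2*(-2)²) - 4400) = √(-16*4 - 4400) = √(-8*8 - 4400) = √(-64 - 4400) = √(-4464) = 12*I*√31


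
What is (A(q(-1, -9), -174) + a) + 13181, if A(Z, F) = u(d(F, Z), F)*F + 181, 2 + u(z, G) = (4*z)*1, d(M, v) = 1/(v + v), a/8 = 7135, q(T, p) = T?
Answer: 71138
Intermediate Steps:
a = 57080 (a = 8*7135 = 57080)
d(M, v) = 1/(2*v)
u(z, G) = -2 + 4*z (u(z, G) = -2 + (4*z)*1 = -2 + 4*z)
A(Z, F) = 181 + F*(-2 + 2/Z) (A(Z, F) = (-2 + 4*(1/(2*Z)))*F + 181 = (-2 + 2/Z)*F + 181 = F*(-2 + 2/Z) + 181 = 181 + F*(-2 + 2/Z))
(A(q(-1, -9), -174) + a) + 13181 = ((181 - 2*(-174) + 2*(-174)/(-1)) + 57080) + 13181 = ((181 + 348 + 2*(-174)*(-1)) + 57080) + 13181 = ((181 + 348 + 348) + 57080) + 13181 = (877 + 57080) + 13181 = 57957 + 13181 = 71138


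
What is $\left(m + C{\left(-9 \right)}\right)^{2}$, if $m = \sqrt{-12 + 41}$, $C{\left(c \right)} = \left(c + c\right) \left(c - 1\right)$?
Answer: $32429 + 360 \sqrt{29} \approx 34368.0$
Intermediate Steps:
$C{\left(c \right)} = 2 c \left(-1 + c\right)$
$m = \sqrt{29} \approx 5.3852$
$\left(m + C{\left(-9 \right)}\right)^{2} = \left(\sqrt{29} + 2 \left(-9\right) \left(-1 - 9\right)\right)^{2} = \left(\sqrt{29} + 2 \left(-9\right) \left(-10\right)\right)^{2} = \left(\sqrt{29} + 180\right)^{2} = \left(180 + \sqrt{29}\right)^{2}$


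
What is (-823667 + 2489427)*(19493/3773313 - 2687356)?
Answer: -16891198371543085600/3773313 ≈ -4.4765e+12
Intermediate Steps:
(-823667 + 2489427)*(19493/3773313 - 2687356) = 1665760*(19493*(1/3773313) - 2687356) = 1665760*(19493/3773313 - 2687356) = 1665760*(-10140235310935/3773313) = -16891198371543085600/3773313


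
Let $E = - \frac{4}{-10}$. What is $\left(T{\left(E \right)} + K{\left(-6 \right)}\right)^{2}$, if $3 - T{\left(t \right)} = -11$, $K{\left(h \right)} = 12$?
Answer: $676$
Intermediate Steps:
$E = \frac{2}{5}$ ($E = \left(-4\right) \left(- \frac{1}{10}\right) = \frac{2}{5} \approx 0.4$)
$T{\left(t \right)} = 14$ ($T{\left(t \right)} = 3 - -11 = 3 + 11 = 14$)
$\left(T{\left(E \right)} + K{\left(-6 \right)}\right)^{2} = \left(14 + 12\right)^{2} = 26^{2} = 676$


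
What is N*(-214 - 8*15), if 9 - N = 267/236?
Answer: -310119/118 ≈ -2628.1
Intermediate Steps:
N = 1857/236 (N = 9 - 267/236 = 1857/236 ≈ 7.8686)
N*(-214 - 8*15) = 1857*(-214 - 8*15)/236 = 1857*(-214 - 120)/236 = (1857/236)*(-334) = -310119/118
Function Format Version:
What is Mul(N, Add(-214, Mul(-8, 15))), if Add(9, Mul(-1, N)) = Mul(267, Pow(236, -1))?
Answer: Rational(-310119, 118) ≈ -2628.1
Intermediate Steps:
N = Rational(1857, 236) (N = Add(9, Mul(-1, Mul(267, Pow(236, -1)))) = Add(9, Mul(-1, Mul(267, Rational(1, 236)))) = Add(9, Mul(-1, Rational(267, 236))) = Add(9, Rational(-267, 236)) = Rational(1857, 236) ≈ 7.8686)
Mul(N, Add(-214, Mul(-8, 15))) = Mul(Rational(1857, 236), Add(-214, Mul(-8, 15))) = Mul(Rational(1857, 236), Add(-214, -120)) = Mul(Rational(1857, 236), -334) = Rational(-310119, 118)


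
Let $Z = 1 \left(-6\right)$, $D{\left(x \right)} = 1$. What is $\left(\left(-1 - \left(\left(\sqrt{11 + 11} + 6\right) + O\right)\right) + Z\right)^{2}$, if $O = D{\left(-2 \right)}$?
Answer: $\left(14 + \sqrt{22}\right)^{2} \approx 349.33$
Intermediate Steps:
$O = 1$
$Z = -6$
$\left(\left(-1 - \left(\left(\sqrt{11 + 11} + 6\right) + O\right)\right) + Z\right)^{2} = \left(\left(-1 - \left(\left(\sqrt{11 + 11} + 6\right) + 1\right)\right) - 6\right)^{2} = \left(\left(-1 - \left(\left(\sqrt{22} + 6\right) + 1\right)\right) - 6\right)^{2} = \left(\left(-1 - \left(\left(6 + \sqrt{22}\right) + 1\right)\right) - 6\right)^{2} = \left(\left(-1 - \left(7 + \sqrt{22}\right)\right) - 6\right)^{2} = \left(\left(-8 - \sqrt{22}\right) - 6\right)^{2} = \left(-14 - \sqrt{22}\right)^{2}$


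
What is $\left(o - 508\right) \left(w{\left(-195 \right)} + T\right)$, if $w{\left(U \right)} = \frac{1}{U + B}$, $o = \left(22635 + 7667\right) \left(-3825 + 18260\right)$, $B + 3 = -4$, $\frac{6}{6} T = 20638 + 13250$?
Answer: $\frac{1497113844356625}{101} \approx 1.4823 \cdot 10^{13}$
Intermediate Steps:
$T = 33888$ ($T = 20638 + 13250 = 33888$)
$B = -7$ ($B = -3 - 4 = -7$)
$o = 437409370$ ($o = 30302 \cdot 14435 = 437409370$)
$w{\left(U \right)} = \frac{1}{-7 + U}$ ($w{\left(U \right)} = \frac{1}{U - 7} = \frac{1}{-7 + U}$)
$\left(o - 508\right) \left(w{\left(-195 \right)} + T\right) = \left(437409370 - 508\right) \left(\frac{1}{-7 - 195} + 33888\right) = 437408862 \left(\frac{1}{-202} + 33888\right) = 437408862 \left(- \frac{1}{202} + 33888\right) = 437408862 \cdot \frac{6845375}{202} = \frac{1497113844356625}{101}$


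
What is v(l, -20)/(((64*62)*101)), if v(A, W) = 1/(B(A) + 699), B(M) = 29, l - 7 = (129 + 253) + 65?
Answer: 1/291759104 ≈ 3.4275e-9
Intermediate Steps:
l = 454 (l = 7 + ((129 + 253) + 65) = 7 + (382 + 65) = 7 + 447 = 454)
v(A, W) = 1/728 (v(A, W) = 1/(29 + 699) = 1/728)
v(l, -20)/(((64*62)*101)) = 1/(728*(((64*62)*101))) = 1/(728*((3968*101))) = (1/728)/400768 = (1/728)*(1/400768) = 1/291759104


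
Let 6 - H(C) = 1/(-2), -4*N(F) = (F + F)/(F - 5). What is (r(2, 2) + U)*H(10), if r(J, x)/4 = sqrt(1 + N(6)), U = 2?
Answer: 13 + 26*I*sqrt(2) ≈ 13.0 + 36.77*I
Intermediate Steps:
N(F) = -F/(2*(-5 + F)) (N(F) = -(F + F)/(4*(F - 5)) = -2*F/(4*(-5 + F)) = -F/(2*(-5 + F)))
r(J, x) = 4*I*sqrt(2) (r(J, x) = 4*sqrt(1 - 1*6/(-10 + 2*6)) = 4*sqrt(1 - 1*6/(-10 + 12)) = 4*sqrt(1 - 1*6/2) = 4*sqrt(1 - 1*6*1/2) = 4*sqrt(1 - 3) = 4*sqrt(-2) = 4*(I*sqrt(2)) = 4*I*sqrt(2))
H(C) = 13/2 (H(C) = 6 - 1/(-2) = 6 - 1*(-1/2) = 6 + 1/2 = 13/2)
(r(2, 2) + U)*H(10) = (4*I*sqrt(2) + 2)*(13/2) = (2 + 4*I*sqrt(2))*(13/2) = 13 + 26*I*sqrt(2)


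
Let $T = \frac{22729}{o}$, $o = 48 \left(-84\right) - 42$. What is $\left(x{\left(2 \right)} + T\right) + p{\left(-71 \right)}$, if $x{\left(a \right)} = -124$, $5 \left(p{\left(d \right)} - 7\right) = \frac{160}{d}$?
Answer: $- \frac{5083835}{41322} \approx -123.03$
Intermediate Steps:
$p{\left(d \right)} = 7 + \frac{32}{d}$ ($p{\left(d \right)} = 7 + \frac{160 \frac{1}{d}}{5} = 7 + \frac{32}{d}$)
$o = -4074$ ($o = -4032 - 42 = -4074$)
$T = - \frac{3247}{582}$ ($T = \frac{22729}{-4074} = 22729 \left(- \frac{1}{4074}\right) = - \frac{3247}{582} \approx -5.579$)
$\left(x{\left(2 \right)} + T\right) + p{\left(-71 \right)} = \left(-124 - \frac{3247}{582}\right) + \left(7 + \frac{32}{-71}\right) = - \frac{75415}{582} + \left(7 + 32 \left(- \frac{1}{71}\right)\right) = - \frac{75415}{582} + \left(7 - \frac{32}{71}\right) = - \frac{75415}{582} + \frac{465}{71} = - \frac{5083835}{41322}$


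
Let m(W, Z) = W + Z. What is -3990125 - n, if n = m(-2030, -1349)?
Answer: -3986746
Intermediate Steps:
n = -3379 (n = -2030 - 1349 = -3379)
-3990125 - n = -3990125 - 1*(-3379) = -3990125 + 3379 = -3986746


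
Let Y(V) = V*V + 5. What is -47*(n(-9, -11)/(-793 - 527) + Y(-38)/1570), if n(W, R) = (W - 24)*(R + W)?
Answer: -15604/785 ≈ -19.878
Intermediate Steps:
Y(V) = 5 + V² (Y(V) = V² + 5 = 5 + V²)
n(W, R) = (-24 + W)*(R + W)
-47*(n(-9, -11)/(-793 - 527) + Y(-38)/1570) = -47*(((-9)² - 24*(-11) - 24*(-9) - 11*(-9))/(-793 - 527) + (5 + (-38)²)/1570) = -47*((81 + 264 + 216 + 99)/(-1320) + (5 + 1444)*(1/1570)) = -47*(660*(-1/1320) + 1449*(1/1570)) = -47*(-½ + 1449/1570) = -47*332/785 = -15604/785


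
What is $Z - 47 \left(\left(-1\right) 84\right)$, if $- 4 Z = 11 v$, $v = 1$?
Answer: $\frac{15781}{4} \approx 3945.3$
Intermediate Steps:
$Z = - \frac{11}{4}$ ($Z = - \frac{11 \cdot 1}{4} = \left(- \frac{1}{4}\right) 11 = - \frac{11}{4} \approx -2.75$)
$Z - 47 \left(\left(-1\right) 84\right) = - \frac{11}{4} - 47 \left(\left(-1\right) 84\right) = - \frac{11}{4} - -3948 = - \frac{11}{4} + 3948 = \frac{15781}{4}$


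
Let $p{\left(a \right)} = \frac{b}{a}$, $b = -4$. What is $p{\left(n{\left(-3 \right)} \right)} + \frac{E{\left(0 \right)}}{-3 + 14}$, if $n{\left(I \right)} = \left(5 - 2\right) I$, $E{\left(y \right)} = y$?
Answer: $\frac{4}{9} \approx 0.44444$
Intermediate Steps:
$n{\left(I \right)} = 3 I$
$p{\left(a \right)} = - \frac{4}{a}$
$p{\left(n{\left(-3 \right)} \right)} + \frac{E{\left(0 \right)}}{-3 + 14} = - \frac{4}{3 \left(-3\right)} + \frac{0}{-3 + 14} = - \frac{4}{-9} + \frac{0}{11} = \left(-4\right) \left(- \frac{1}{9}\right) + 0 \cdot \frac{1}{11} = \frac{4}{9} + 0 = \frac{4}{9}$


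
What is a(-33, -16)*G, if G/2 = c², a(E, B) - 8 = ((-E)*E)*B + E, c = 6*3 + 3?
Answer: 15345918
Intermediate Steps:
c = 21 (c = 18 + 3 = 21)
a(E, B) = 8 + E - B*E² (a(E, B) = 8 + (((-E)*E)*B + E) = 8 + ((-E²)*B + E) = 8 + (-B*E² + E) = 8 + (E - B*E²) = 8 + E - B*E²)
G = 882 (G = 2*21² = 2*441 = 882)
a(-33, -16)*G = (8 - 33 - 1*(-16)*(-33)²)*882 = (8 - 33 - 1*(-16)*1089)*882 = (8 - 33 + 17424)*882 = 17399*882 = 15345918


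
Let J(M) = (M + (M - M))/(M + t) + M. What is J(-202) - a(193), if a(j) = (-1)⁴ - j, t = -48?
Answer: -1149/125 ≈ -9.1920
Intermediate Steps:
a(j) = 1 - j
J(M) = M + M/(-48 + M) (J(M) = (M + (M - M))/(M - 48) + M = (M + 0)/(-48 + M) + M = M/(-48 + M) + M = M + M/(-48 + M))
J(-202) - a(193) = -202*(-47 - 202)/(-48 - 202) - (1 - 1*193) = -202*(-249)/(-250) - (1 - 193) = -202*(-1/250)*(-249) - 1*(-192) = -25149/125 + 192 = -1149/125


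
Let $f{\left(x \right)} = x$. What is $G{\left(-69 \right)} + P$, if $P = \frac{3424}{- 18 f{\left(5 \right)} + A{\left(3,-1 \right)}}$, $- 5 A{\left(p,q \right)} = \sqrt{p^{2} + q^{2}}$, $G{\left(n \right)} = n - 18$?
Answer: $- \frac{2532063}{20249} + \frac{1712 \sqrt{10}}{20249} \approx -124.78$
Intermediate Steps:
$G{\left(n \right)} = -18 + n$ ($G{\left(n \right)} = n - 18 = -18 + n$)
$A{\left(p,q \right)} = - \frac{\sqrt{p^{2} + q^{2}}}{5}$
$P = \frac{3424}{-90 - \frac{\sqrt{10}}{5}}$ ($P = \frac{3424}{\left(-18\right) 5 - \frac{\sqrt{3^{2} + \left(-1\right)^{2}}}{5}} = \frac{3424}{-90 - \frac{\sqrt{9 + 1}}{5}} = \frac{3424}{-90 - \frac{\sqrt{10}}{5}} \approx -37.779$)
$G{\left(-69 \right)} + P = \left(-18 - 69\right) - \left(\frac{770400}{20249} - \frac{1712 \sqrt{10}}{20249}\right) = -87 - \left(\frac{770400}{20249} - \frac{1712 \sqrt{10}}{20249}\right) = - \frac{2532063}{20249} + \frac{1712 \sqrt{10}}{20249}$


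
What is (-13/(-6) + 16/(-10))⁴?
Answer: 83521/810000 ≈ 0.10311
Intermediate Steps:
(-13/(-6) + 16/(-10))⁴ = (-13*(-⅙) + 16*(-⅒))⁴ = (13/6 - 8/5)⁴ = (17/30)⁴ = 83521/810000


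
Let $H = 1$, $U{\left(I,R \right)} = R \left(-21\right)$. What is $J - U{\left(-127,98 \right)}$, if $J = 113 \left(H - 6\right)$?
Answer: $1493$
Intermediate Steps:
$U{\left(I,R \right)} = - 21 R$
$J = -565$ ($J = 113 \left(1 - 6\right) = 113 \left(-5\right) = -565$)
$J - U{\left(-127,98 \right)} = -565 - \left(-21\right) 98 = -565 - -2058 = -565 + 2058 = 1493$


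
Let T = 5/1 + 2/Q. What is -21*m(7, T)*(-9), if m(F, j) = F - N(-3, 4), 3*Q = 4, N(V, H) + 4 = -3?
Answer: 2646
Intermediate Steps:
N(V, H) = -7 (N(V, H) = -4 - 3 = -7)
Q = 4/3 (Q = (⅓)*4 = 4/3 ≈ 1.3333)
T = 13/2 (T = 5/1 + 2/(4/3) = 5*1 + 2*(¾) = 5 + 3/2 = 13/2 ≈ 6.5000)
m(F, j) = 7 + F (m(F, j) = F - 1*(-7) = F + 7 = 7 + F)
-21*m(7, T)*(-9) = -21*(7 + 7)*(-9) = -21*14*(-9) = -294*(-9) = 2646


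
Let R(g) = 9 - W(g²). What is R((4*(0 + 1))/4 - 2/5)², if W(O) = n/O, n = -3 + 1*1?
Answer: 17161/81 ≈ 211.86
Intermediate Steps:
n = -2 (n = -3 + 1 = -2)
W(O) = -2/O
R(g) = 9 + 2/g² (R(g) = 9 - (-2)/(g²) = 9 - (-2)/g² = 9 + 2/g²)
R((4*(0 + 1))/4 - 2/5)² = (9 + 2/((4*(0 + 1))/4 - 2/5)²)² = (9 + 2/((4*1)*(¼) - 2*⅕)²)² = (9 + 2/(4*(¼) - ⅖)²)² = (9 + 2/(1 - ⅖)²)² = (9 + 2/(⅗)²)² = (9 + 2*(25/9))² = (9 + 50/9)² = (131/9)² = 17161/81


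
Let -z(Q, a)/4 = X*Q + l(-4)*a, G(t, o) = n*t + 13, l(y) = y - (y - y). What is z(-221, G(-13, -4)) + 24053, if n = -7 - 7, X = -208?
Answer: -156699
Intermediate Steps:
n = -14
l(y) = y (l(y) = y - 1*0 = y + 0 = y)
G(t, o) = 13 - 14*t (G(t, o) = -14*t + 13 = 13 - 14*t)
z(Q, a) = 16*a + 832*Q (z(Q, a) = -4*(-208*Q - 4*a) = 16*a + 832*Q)
z(-221, G(-13, -4)) + 24053 = (16*(13 - 14*(-13)) + 832*(-221)) + 24053 = (16*(13 + 182) - 183872) + 24053 = (16*195 - 183872) + 24053 = (3120 - 183872) + 24053 = -180752 + 24053 = -156699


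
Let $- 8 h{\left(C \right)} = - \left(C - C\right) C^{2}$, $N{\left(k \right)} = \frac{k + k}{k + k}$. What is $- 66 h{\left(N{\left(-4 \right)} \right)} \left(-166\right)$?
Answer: $0$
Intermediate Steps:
$N{\left(k \right)} = 1$ ($N{\left(k \right)} = \frac{2 k}{2 k} = 2 k \frac{1}{2 k} = 1$)
$h{\left(C \right)} = 0$ ($h{\left(C \right)} = - \frac{\left(-1\right) \left(C - C\right) C^{2}}{8} = - \frac{\left(-1\right) 0 C^{2}}{8} = - \frac{\left(-1\right) 0}{8} = \left(- \frac{1}{8}\right) 0 = 0$)
$- 66 h{\left(N{\left(-4 \right)} \right)} \left(-166\right) = \left(-66\right) 0 \left(-166\right) = 0 \left(-166\right) = 0$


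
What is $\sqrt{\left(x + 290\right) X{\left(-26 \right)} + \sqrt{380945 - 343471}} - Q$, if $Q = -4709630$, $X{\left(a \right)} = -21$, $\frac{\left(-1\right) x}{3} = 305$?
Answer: $4709630 + \sqrt{13125 + \sqrt{37474}} \approx 4.7097 \cdot 10^{6}$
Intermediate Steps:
$x = -915$ ($x = \left(-3\right) 305 = -915$)
$\sqrt{\left(x + 290\right) X{\left(-26 \right)} + \sqrt{380945 - 343471}} - Q = \sqrt{\left(-915 + 290\right) \left(-21\right) + \sqrt{380945 - 343471}} - -4709630 = \sqrt{\left(-625\right) \left(-21\right) + \sqrt{37474}} + 4709630 = \sqrt{13125 + \sqrt{37474}} + 4709630 = 4709630 + \sqrt{13125 + \sqrt{37474}}$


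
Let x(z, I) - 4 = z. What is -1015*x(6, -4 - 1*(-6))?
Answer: -10150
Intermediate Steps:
x(z, I) = 4 + z
-1015*x(6, -4 - 1*(-6)) = -1015*(4 + 6) = -1015*10 = -10150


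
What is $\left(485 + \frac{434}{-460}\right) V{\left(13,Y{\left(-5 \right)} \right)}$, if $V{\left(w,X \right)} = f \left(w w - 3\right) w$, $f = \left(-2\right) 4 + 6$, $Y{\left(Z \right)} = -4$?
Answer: $- \frac{240256614}{115} \approx -2.0892 \cdot 10^{6}$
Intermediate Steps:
$f = -2$ ($f = -8 + 6 = -2$)
$V{\left(w,X \right)} = w \left(6 - 2 w^{2}\right)$ ($V{\left(w,X \right)} = - 2 \left(w w - 3\right) w = - 2 \left(w^{2} - 3\right) w = - 2 \left(-3 + w^{2}\right) w = \left(6 - 2 w^{2}\right) w = w \left(6 - 2 w^{2}\right)$)
$\left(485 + \frac{434}{-460}\right) V{\left(13,Y{\left(-5 \right)} \right)} = \left(485 + \frac{434}{-460}\right) 2 \cdot 13 \left(3 - 13^{2}\right) = \left(485 + 434 \left(- \frac{1}{460}\right)\right) 2 \cdot 13 \left(3 - 169\right) = \left(485 - \frac{217}{230}\right) 2 \cdot 13 \left(3 - 169\right) = \frac{111333 \cdot 2 \cdot 13 \left(-166\right)}{230} = \frac{111333}{230} \left(-4316\right) = - \frac{240256614}{115}$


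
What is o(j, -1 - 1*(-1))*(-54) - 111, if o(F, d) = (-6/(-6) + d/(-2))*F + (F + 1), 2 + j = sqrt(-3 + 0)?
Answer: 51 - 108*I*sqrt(3) ≈ 51.0 - 187.06*I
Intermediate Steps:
j = -2 + I*sqrt(3) (j = -2 + sqrt(-3 + 0) = -2 + sqrt(-3) = -2 + I*sqrt(3) ≈ -2.0 + 1.732*I)
o(F, d) = 1 + F + F*(1 - d/2) (o(F, d) = (-6*(-1/6) + d*(-1/2))*F + (1 + F) = (1 - d/2)*F + (1 + F) = F*(1 - d/2) + (1 + F) = 1 + F + F*(1 - d/2))
o(j, -1 - 1*(-1))*(-54) - 111 = (1 + 2*(-2 + I*sqrt(3)) - (-2 + I*sqrt(3))*(-1 - 1*(-1))/2)*(-54) - 111 = (1 + (-4 + 2*I*sqrt(3)) - (-2 + I*sqrt(3))*(-1 + 1)/2)*(-54) - 111 = (1 + (-4 + 2*I*sqrt(3)) - 1/2*(-2 + I*sqrt(3))*0)*(-54) - 111 = (1 + (-4 + 2*I*sqrt(3)) + 0)*(-54) - 111 = (-3 + 2*I*sqrt(3))*(-54) - 111 = (162 - 108*I*sqrt(3)) - 111 = 51 - 108*I*sqrt(3)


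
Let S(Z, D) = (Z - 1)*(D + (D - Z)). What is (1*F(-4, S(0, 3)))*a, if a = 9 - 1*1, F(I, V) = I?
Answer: -32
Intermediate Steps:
S(Z, D) = (-1 + Z)*(-Z + 2*D)
a = 8 (a = 9 - 1 = 8)
(1*F(-4, S(0, 3)))*a = (1*(-4))*8 = -4*8 = -32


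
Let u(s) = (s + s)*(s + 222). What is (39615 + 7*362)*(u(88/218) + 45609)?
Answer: 22929638709925/11881 ≈ 1.9299e+9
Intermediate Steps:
u(s) = 2*s*(222 + s) (u(s) = (2*s)*(222 + s) = 2*s*(222 + s))
(39615 + 7*362)*(u(88/218) + 45609) = (39615 + 7*362)*(2*(88/218)*(222 + 88/218) + 45609) = (39615 + 2534)*(2*(88*(1/218))*(222 + 88*(1/218)) + 45609) = 42149*(2*(44/109)*(222 + 44/109) + 45609) = 42149*(2*(44/109)*(24242/109) + 45609) = 42149*(2133296/11881 + 45609) = 42149*(544013825/11881) = 22929638709925/11881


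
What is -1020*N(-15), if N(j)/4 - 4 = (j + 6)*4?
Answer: 130560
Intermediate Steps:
N(j) = 112 + 16*j (N(j) = 16 + 4*((j + 6)*4) = 16 + 4*((6 + j)*4) = 16 + 4*(24 + 4*j) = 16 + (96 + 16*j) = 112 + 16*j)
-1020*N(-15) = -1020*(112 + 16*(-15)) = -1020*(112 - 240) = -1020*(-128) = 130560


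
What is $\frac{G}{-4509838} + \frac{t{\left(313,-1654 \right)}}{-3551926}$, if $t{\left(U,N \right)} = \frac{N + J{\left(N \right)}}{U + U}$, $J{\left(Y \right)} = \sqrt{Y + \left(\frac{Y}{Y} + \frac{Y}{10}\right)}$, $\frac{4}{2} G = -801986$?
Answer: $\frac{111452208851040}{1253456298855061} - \frac{i \sqrt{11365}}{5558764190} \approx 0.088916 - 1.9178 \cdot 10^{-8} i$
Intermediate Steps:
$G = -400993$ ($G = \frac{1}{2} \left(-801986\right) = -400993$)
$J{\left(Y \right)} = \sqrt{1 + \frac{11 Y}{10}}$ ($J{\left(Y \right)} = \sqrt{Y + \left(1 + Y \frac{1}{10}\right)} = \sqrt{Y + \left(1 + \frac{Y}{10}\right)} = \sqrt{1 + \frac{11 Y}{10}}$)
$t{\left(U,N \right)} = \frac{N + \frac{\sqrt{100 + 110 N}}{10}}{2 U}$ ($t{\left(U,N \right)} = \frac{N + \frac{\sqrt{100 + 110 N}}{10}}{U + U} = \frac{N + \frac{\sqrt{100 + 110 N}}{10}}{2 U}$)
$\frac{G}{-4509838} + \frac{t{\left(313,-1654 \right)}}{-3551926} = - \frac{400993}{-4509838} + \frac{\frac{1}{313} \left(\frac{1}{2} \left(-1654\right) + \frac{\sqrt{100 + 110 \left(-1654\right)}}{20}\right)}{-3551926} = \left(-400993\right) \left(- \frac{1}{4509838}\right) + \frac{-827 + \frac{\sqrt{100 - 181940}}{20}}{313} \left(- \frac{1}{3551926}\right) = \frac{400993}{4509838} + \frac{-827 + \frac{\sqrt{-181840}}{20}}{313} \left(- \frac{1}{3551926}\right) = \frac{400993}{4509838} + \frac{-827 + \frac{4 i \sqrt{11365}}{20}}{313} \left(- \frac{1}{3551926}\right) = \frac{400993}{4509838} + \frac{-827 + \frac{i \sqrt{11365}}{5}}{313} \left(- \frac{1}{3551926}\right) = \frac{400993}{4509838} + \left(- \frac{827}{313} + \frac{i \sqrt{11365}}{1565}\right) \left(- \frac{1}{3551926}\right) = \frac{400993}{4509838} + \left(\frac{827}{1111752838} - \frac{i \sqrt{11365}}{5558764190}\right) = \frac{111452208851040}{1253456298855061} - \frac{i \sqrt{11365}}{5558764190}$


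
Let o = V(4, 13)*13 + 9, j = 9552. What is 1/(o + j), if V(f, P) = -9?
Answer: 1/9444 ≈ 0.00010589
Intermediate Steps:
o = -108 (o = -9*13 + 9 = -117 + 9 = -108)
1/(o + j) = 1/(-108 + 9552) = 1/9444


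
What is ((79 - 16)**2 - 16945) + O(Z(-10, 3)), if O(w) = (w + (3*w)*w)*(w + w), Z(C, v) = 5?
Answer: -12176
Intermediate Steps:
O(w) = 2*w*(w + 3*w**2) (O(w) = (w + 3*w**2)*(2*w) = 2*w*(w + 3*w**2))
((79 - 16)**2 - 16945) + O(Z(-10, 3)) = ((79 - 16)**2 - 16945) + 5**2*(2 + 6*5) = (63**2 - 16945) + 25*(2 + 30) = (3969 - 16945) + 25*32 = -12976 + 800 = -12176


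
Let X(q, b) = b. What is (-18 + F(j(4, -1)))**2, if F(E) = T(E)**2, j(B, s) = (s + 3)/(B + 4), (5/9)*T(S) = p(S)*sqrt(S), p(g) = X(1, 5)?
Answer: 81/16 ≈ 5.0625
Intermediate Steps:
p(g) = 5
T(S) = 9*sqrt(S) (T(S) = 9*(5*sqrt(S))/5 = 9*sqrt(S))
j(B, s) = (3 + s)/(4 + B)
F(E) = 81*E (F(E) = (9*sqrt(E))**2 = 81*E)
(-18 + F(j(4, -1)))**2 = (-18 + 81*((3 - 1)/(4 + 4)))**2 = (-18 + 81*(2/8))**2 = (-18 + 81*((1/8)*2))**2 = (-18 + 81*(1/4))**2 = (-18 + 81/4)**2 = (9/4)**2 = 81/16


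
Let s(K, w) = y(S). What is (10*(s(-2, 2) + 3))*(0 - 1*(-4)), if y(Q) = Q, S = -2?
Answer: 40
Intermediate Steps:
s(K, w) = -2
(10*(s(-2, 2) + 3))*(0 - 1*(-4)) = (10*(-2 + 3))*(0 - 1*(-4)) = (10*1)*(0 + 4) = 10*4 = 40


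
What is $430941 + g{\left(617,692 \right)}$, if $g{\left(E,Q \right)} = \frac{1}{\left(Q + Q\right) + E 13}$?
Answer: $\frac{4053000106}{9405} \approx 4.3094 \cdot 10^{5}$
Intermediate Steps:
$g{\left(E,Q \right)} = \frac{1}{2 Q + 13 E}$
$430941 + g{\left(617,692 \right)} = 430941 + \frac{1}{2 \cdot 692 + 13 \cdot 617} = 430941 + \frac{1}{1384 + 8021} = 430941 + \frac{1}{9405} = \frac{4053000106}{9405}$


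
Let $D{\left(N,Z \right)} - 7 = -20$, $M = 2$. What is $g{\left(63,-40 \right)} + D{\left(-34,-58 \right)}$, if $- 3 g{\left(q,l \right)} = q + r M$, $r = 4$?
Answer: $- \frac{110}{3} \approx -36.667$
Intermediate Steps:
$D{\left(N,Z \right)} = -13$ ($D{\left(N,Z \right)} = 7 - 20 = -13$)
$g{\left(q,l \right)} = - \frac{8}{3} - \frac{q}{3}$ ($g{\left(q,l \right)} = - \frac{q + 4 \cdot 2}{3} = - \frac{q + 8}{3} = - \frac{8 + q}{3} = - \frac{8}{3} - \frac{q}{3}$)
$g{\left(63,-40 \right)} + D{\left(-34,-58 \right)} = \left(- \frac{8}{3} - 21\right) - 13 = - \frac{71}{3} - 13 = - \frac{110}{3}$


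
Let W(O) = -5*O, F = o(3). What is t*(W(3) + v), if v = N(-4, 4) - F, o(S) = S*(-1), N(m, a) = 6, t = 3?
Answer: -18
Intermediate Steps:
o(S) = -S
F = -3 (F = -1*3 = -3)
v = 9 (v = 6 - 1*(-3) = 6 + 3 = 9)
t*(W(3) + v) = 3*(-5*3 + 9) = 3*(-15 + 9) = 3*(-6) = -18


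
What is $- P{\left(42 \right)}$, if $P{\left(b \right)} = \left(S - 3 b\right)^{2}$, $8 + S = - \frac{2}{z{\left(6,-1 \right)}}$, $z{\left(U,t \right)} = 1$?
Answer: $-18496$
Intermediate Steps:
$S = -10$ ($S = -8 - \frac{2}{1} = -8 - 2 = -10$)
$P{\left(b \right)} = \left(-10 - 3 b\right)^{2}$
$- P{\left(42 \right)} = - \left(10 + 3 \cdot 42\right)^{2} = - \left(10 + 126\right)^{2} = - 136^{2} = \left(-1\right) 18496 = -18496$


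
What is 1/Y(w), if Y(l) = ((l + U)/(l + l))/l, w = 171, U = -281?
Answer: -29241/55 ≈ -531.65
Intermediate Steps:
Y(l) = (-281 + l)/(2*l²) (Y(l) = ((l - 281)/(l + l))/l = ((-281 + l)/((2*l)))/l = ((-281 + l)*(1/(2*l)))/l = ((-281 + l)/(2*l))/l = (-281 + l)/(2*l²))
1/Y(w) = 1/((½)*(-281 + 171)/171²) = 1/((½)*(1/29241)*(-110)) = 1/(-55/29241) = -29241/55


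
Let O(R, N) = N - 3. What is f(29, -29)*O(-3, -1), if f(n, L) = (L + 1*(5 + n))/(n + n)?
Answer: -10/29 ≈ -0.34483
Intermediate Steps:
O(R, N) = -3 + N
f(n, L) = (5 + L + n)/(2*n) (f(n, L) = (L + (5 + n))/((2*n)) = (5 + L + n)*(1/(2*n)) = (5 + L + n)/(2*n))
f(29, -29)*O(-3, -1) = ((1/2)*(5 - 29 + 29)/29)*(-3 - 1) = ((1/2)*(1/29)*5)*(-4) = (5/58)*(-4) = -10/29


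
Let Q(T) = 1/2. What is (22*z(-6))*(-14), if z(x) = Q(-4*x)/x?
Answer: 77/3 ≈ 25.667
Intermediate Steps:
Q(T) = 1/2
z(x) = 1/(2*x)
(22*z(-6))*(-14) = (22*((1/2)/(-6)))*(-14) = (22*((1/2)*(-1/6)))*(-14) = (22*(-1/12))*(-14) = -11/6*(-14) = 77/3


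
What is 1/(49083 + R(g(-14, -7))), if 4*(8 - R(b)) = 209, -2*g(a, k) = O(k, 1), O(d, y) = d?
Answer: 4/196155 ≈ 2.0392e-5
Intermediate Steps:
g(a, k) = -k/2
R(b) = -177/4 (R(b) = 8 - ¼*209 = 8 - 209/4 = -177/4)
1/(49083 + R(g(-14, -7))) = 1/(49083 - 177/4) = 1/(196155/4) = 4/196155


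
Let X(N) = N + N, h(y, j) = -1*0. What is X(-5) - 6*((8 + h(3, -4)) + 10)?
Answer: -118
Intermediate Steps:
h(y, j) = 0
X(N) = 2*N
X(-5) - 6*((8 + h(3, -4)) + 10) = 2*(-5) - 6*((8 + 0) + 10) = -10 - 6*(8 + 10) = -10 - 6*18 = -10 - 108 = -118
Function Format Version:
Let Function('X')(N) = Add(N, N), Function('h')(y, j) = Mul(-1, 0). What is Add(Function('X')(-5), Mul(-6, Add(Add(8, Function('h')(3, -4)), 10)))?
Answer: -118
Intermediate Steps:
Function('h')(y, j) = 0
Function('X')(N) = Mul(2, N)
Add(Function('X')(-5), Mul(-6, Add(Add(8, Function('h')(3, -4)), 10))) = Add(Mul(2, -5), Mul(-6, Add(Add(8, 0), 10))) = Add(-10, Mul(-6, Add(8, 10))) = Add(-10, Mul(-6, 18)) = Add(-10, -108) = -118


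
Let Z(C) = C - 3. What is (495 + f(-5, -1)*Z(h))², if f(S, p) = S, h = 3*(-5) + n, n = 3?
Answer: 324900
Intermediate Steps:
h = -12 (h = 3*(-5) + 3 = -15 + 3 = -12)
Z(C) = -3 + C
(495 + f(-5, -1)*Z(h))² = (495 - 5*(-3 - 12))² = (495 - 5*(-15))² = (495 + 75)² = 570² = 324900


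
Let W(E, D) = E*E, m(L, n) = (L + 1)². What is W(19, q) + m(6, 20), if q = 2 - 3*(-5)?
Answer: 410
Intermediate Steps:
m(L, n) = (1 + L)²
q = 17 (q = 2 + 15 = 17)
W(E, D) = E²
W(19, q) + m(6, 20) = 19² + (1 + 6)² = 361 + 7² = 361 + 49 = 410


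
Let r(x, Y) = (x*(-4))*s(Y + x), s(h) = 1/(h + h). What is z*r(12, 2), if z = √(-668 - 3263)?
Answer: -12*I*√3931/7 ≈ -107.48*I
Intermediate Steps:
s(h) = 1/(2*h)
r(x, Y) = -2*x/(Y + x) (r(x, Y) = (x*(-4))*(1/(2*(Y + x))) = (-4*x)*(1/(2*(Y + x))) = -2*x/(Y + x))
z = I*√3931 (z = √(-3931) = I*√3931 ≈ 62.698*I)
z*r(12, 2) = (I*√3931)*(-2*12/(2 + 12)) = (I*√3931)*(-2*12/14) = (I*√3931)*(-2*12*1/14) = (I*√3931)*(-12/7) = -12*I*√3931/7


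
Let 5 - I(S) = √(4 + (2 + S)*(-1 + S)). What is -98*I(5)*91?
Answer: -44590 + 35672*√2 ≈ 5857.8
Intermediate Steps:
I(S) = 5 - √(4 + (-1 + S)*(2 + S)) (I(S) = 5 - √(4 + (2 + S)*(-1 + S)) = 5 - √(4 + (-1 + S)*(2 + S)))
-98*I(5)*91 = -98*(5 - √(2 + 5 + 5²))*91 = -98*(5 - √(2 + 5 + 25))*91 = -98*(5 - √32)*91 = -98*(5 - 4*√2)*91 = (-490 + 392*√2)*91 = -44590 + 35672*√2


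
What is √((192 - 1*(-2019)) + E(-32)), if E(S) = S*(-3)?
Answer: √2307 ≈ 48.031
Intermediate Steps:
E(S) = -3*S
√((192 - 1*(-2019)) + E(-32)) = √((192 - 1*(-2019)) - 3*(-32)) = √((192 + 2019) + 96) = √(2211 + 96) = √2307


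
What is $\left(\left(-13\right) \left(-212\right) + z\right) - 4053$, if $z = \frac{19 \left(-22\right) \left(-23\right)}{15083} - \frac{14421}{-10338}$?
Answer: $- \frac{67307261521}{51976018} \approx -1295.0$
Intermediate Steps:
$z = \frac{105633825}{51976018}$ ($z = \left(-418\right) \left(-23\right) \frac{1}{15083} - - \frac{4807}{3446} = 9614 \cdot \frac{1}{15083} + \frac{4807}{3446} = \frac{9614}{15083} + \frac{4807}{3446} = \frac{105633825}{51976018} \approx 2.0324$)
$\left(\left(-13\right) \left(-212\right) + z\right) - 4053 = \left(\left(-13\right) \left(-212\right) + \frac{105633825}{51976018}\right) - 4053 = \left(2756 + \frac{105633825}{51976018}\right) - 4053 = \frac{143351539433}{51976018} - 4053 = - \frac{67307261521}{51976018}$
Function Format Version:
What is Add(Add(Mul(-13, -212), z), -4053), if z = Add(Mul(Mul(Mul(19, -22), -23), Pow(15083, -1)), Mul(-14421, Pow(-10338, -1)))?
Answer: Rational(-67307261521, 51976018) ≈ -1295.0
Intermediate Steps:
z = Rational(105633825, 51976018) (z = Add(Mul(Mul(-418, -23), Rational(1, 15083)), Mul(-14421, Rational(-1, 10338))) = Add(Mul(9614, Rational(1, 15083)), Rational(4807, 3446)) = Add(Rational(9614, 15083), Rational(4807, 3446)) = Rational(105633825, 51976018) ≈ 2.0324)
Add(Add(Mul(-13, -212), z), -4053) = Add(Add(Mul(-13, -212), Rational(105633825, 51976018)), -4053) = Add(Add(2756, Rational(105633825, 51976018)), -4053) = Add(Rational(143351539433, 51976018), -4053) = Rational(-67307261521, 51976018)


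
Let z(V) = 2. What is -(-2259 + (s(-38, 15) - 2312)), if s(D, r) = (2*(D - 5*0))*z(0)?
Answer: 4723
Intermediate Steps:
s(D, r) = 4*D (s(D, r) = (2*(D - 5*0))*2 = (2*(D + 0))*2 = (2*D)*2 = 4*D)
-(-2259 + (s(-38, 15) - 2312)) = -(-2259 + (4*(-38) - 2312)) = -(-2259 + (-152 - 2312)) = -(-2259 - 2464) = -1*(-4723) = 4723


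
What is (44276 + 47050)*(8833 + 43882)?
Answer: 4814250090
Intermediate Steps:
(44276 + 47050)*(8833 + 43882) = 91326*52715 = 4814250090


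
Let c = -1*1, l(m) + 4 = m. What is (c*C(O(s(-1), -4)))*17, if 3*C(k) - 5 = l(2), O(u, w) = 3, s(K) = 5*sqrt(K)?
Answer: -17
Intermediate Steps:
l(m) = -4 + m
C(k) = 1 (C(k) = 5/3 + (-4 + 2)/3 = 5/3 + (1/3)*(-2) = 5/3 - 2/3 = 1)
c = -1
(c*C(O(s(-1), -4)))*17 = -1*1*17 = -1*17 = -17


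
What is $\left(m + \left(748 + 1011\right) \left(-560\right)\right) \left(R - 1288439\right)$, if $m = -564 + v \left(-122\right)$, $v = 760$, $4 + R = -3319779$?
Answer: $4969156379928$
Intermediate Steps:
$R = -3319783$ ($R = -4 - 3319779 = -3319783$)
$m = -93284$ ($m = -564 + 760 \left(-122\right) = -564 - 92720 = -93284$)
$\left(m + \left(748 + 1011\right) \left(-560\right)\right) \left(R - 1288439\right) = \left(-93284 + \left(748 + 1011\right) \left(-560\right)\right) \left(-3319783 - 1288439\right) = \left(-93284 + 1759 \left(-560\right)\right) \left(-4608222\right) = \left(-93284 - 985040\right) \left(-4608222\right) = \left(-1078324\right) \left(-4608222\right) = 4969156379928$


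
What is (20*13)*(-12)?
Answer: -3120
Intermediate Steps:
(20*13)*(-12) = 260*(-12) = -3120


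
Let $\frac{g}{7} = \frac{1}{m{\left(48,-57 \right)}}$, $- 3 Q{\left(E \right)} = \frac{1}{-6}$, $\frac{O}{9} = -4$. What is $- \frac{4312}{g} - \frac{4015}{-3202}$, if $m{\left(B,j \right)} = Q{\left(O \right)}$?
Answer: $- \frac{950081}{28818} \approx -32.968$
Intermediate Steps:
$O = -36$ ($O = 9 \left(-4\right) = -36$)
$Q{\left(E \right)} = \frac{1}{18}$ ($Q{\left(E \right)} = - \frac{1}{3 \left(-6\right)} = \left(- \frac{1}{3}\right) \left(- \frac{1}{6}\right) = \frac{1}{18}$)
$m{\left(B,j \right)} = \frac{1}{18}$
$g = 126$ ($g = 7 \frac{1}{\frac{1}{18}} = 7 \cdot 18 = 126$)
$- \frac{4312}{g} - \frac{4015}{-3202} = - \frac{4312}{126} - \frac{4015}{-3202} = \left(-4312\right) \frac{1}{126} - - \frac{4015}{3202} = - \frac{308}{9} + \frac{4015}{3202} = - \frac{950081}{28818}$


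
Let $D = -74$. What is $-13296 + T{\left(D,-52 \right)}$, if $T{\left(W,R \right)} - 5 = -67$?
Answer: $-13358$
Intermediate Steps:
$T{\left(W,R \right)} = -62$ ($T{\left(W,R \right)} = 5 - 67 = -62$)
$-13296 + T{\left(D,-52 \right)} = -13296 - 62 = -13358$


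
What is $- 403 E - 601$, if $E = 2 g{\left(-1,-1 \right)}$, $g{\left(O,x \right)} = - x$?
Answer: $-1407$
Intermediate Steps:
$E = 2$ ($E = 2 \left(\left(-1\right) \left(-1\right)\right) = 2 \cdot 1 = 2$)
$- 403 E - 601 = \left(-403\right) 2 - 601 = -806 - 601 = -1407$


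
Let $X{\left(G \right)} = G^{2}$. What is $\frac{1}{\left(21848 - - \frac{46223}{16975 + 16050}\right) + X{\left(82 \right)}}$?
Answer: $\frac{33025}{943636523} \approx 3.4998 \cdot 10^{-5}$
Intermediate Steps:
$\frac{1}{\left(21848 - - \frac{46223}{16975 + 16050}\right) + X{\left(82 \right)}} = \frac{1}{\left(21848 - - \frac{46223}{16975 + 16050}\right) + 82^{2}} = \frac{1}{\left(21848 - - \frac{46223}{33025}\right) + 6724} = \frac{1}{\left(21848 + \frac{46223}{33025}\right) + 6724} = \frac{1}{\frac{721576423}{33025} + 6724} = \frac{1}{\frac{943636523}{33025}} = \frac{33025}{943636523}$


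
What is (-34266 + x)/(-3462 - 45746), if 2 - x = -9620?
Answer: 6161/12302 ≈ 0.50081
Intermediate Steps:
x = 9622 (x = 2 - 1*(-9620) = 2 + 9620 = 9622)
(-34266 + x)/(-3462 - 45746) = (-34266 + 9622)/(-3462 - 45746) = -24644/(-49208) = -24644*(-1/49208) = 6161/12302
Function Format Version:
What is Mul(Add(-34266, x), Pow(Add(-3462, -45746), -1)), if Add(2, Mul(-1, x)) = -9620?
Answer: Rational(6161, 12302) ≈ 0.50081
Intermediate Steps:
x = 9622 (x = Add(2, Mul(-1, -9620)) = Add(2, 9620) = 9622)
Mul(Add(-34266, x), Pow(Add(-3462, -45746), -1)) = Mul(Add(-34266, 9622), Pow(Add(-3462, -45746), -1)) = Mul(-24644, Pow(-49208, -1)) = Mul(-24644, Rational(-1, 49208)) = Rational(6161, 12302)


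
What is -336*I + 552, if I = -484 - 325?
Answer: 272376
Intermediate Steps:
I = -809
-336*I + 552 = -336*(-809) + 552 = 271824 + 552 = 272376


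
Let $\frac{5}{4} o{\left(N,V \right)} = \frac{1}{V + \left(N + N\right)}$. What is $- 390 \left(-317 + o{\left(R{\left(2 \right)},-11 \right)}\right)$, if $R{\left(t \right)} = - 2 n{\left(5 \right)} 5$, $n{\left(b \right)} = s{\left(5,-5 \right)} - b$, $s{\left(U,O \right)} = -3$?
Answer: $\frac{18420558}{149} \approx 1.2363 \cdot 10^{5}$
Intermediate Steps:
$n{\left(b \right)} = -3 - b$
$R{\left(t \right)} = 80$ ($R{\left(t \right)} = - 2 \left(-3 - 5\right) 5 = \left(-2\right) \left(-8\right) 5 = 16 \cdot 5 = 80$)
$o{\left(N,V \right)} = \frac{4}{5 \left(V + 2 N\right)}$ ($o{\left(N,V \right)} = \frac{4}{5 \left(V + \left(N + N\right)\right)} = \frac{4}{5 \left(V + 2 N\right)}$)
$- 390 \left(-317 + o{\left(R{\left(2 \right)},-11 \right)}\right) = - 390 \left(-317 + \frac{4}{5 \left(-11 + 2 \cdot 80\right)}\right) = - 390 \left(-317 + \frac{4}{5 \left(-11 + 160\right)}\right) = - 390 \left(-317 + \frac{4}{5 \cdot 149}\right) = - 390 \left(-317 + \frac{4}{5} \cdot \frac{1}{149}\right) = - 390 \left(-317 + \frac{4}{745}\right) = \left(-390\right) \left(- \frac{236161}{745}\right) = \frac{18420558}{149}$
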